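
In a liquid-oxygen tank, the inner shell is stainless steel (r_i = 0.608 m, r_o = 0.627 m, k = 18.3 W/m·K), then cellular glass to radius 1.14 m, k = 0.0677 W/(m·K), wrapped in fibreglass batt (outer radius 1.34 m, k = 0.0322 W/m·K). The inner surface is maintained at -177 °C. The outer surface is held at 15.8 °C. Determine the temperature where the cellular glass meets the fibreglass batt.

T = -37.6 °C

Treat each layer as a resistance in series:
  R_stainless steel = (1/0.608 − 1/0.627)/(4πk) = 0.04984/(4π·18.3) = 2.167×10^-4 K/W
  R_cellular glass = (1/0.627 − 1/1.14)/(4πk) = 0.7177/(4π·0.0677) = 0.8436 K/W
  R_fibreglass batt = (1/1.14 − 1/1.34)/(4πk) = 0.1309/(4π·0.0322) = 0.3236 K/W
ΣR = 2.167×10^-4 + 0.8436 + 0.3236 = 1.167 K/W
Q = ΔT/ΣR = (-177 °C − 15.8 °C)/1.167 = -165.2 W
From the inner boundary to the cellular glass/fibreglass batt interface, ΣR_partial = 0.8438 K/W.
T_interface = T_in − Q·ΣR_partial = -177 °C − (-165.2)(0.8438) = -37.6 °C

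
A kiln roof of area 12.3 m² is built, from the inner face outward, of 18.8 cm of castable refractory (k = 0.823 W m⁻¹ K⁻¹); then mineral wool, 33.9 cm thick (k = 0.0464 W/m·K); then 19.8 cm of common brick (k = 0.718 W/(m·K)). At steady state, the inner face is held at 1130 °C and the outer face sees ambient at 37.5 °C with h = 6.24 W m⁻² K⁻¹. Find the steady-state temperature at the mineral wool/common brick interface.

T = 97 °C

Series thermal resistances, inner to outer:
  R_castable refractory = L/(kA) = 0.188/(0.823·12.3) = 0.01857 K/W
  R_mineral wool = L/(kA) = 0.339/(0.0464·12.3) = 0.5940 K/W
  R_common brick = L/(kA) = 0.198/(0.718·12.3) = 0.02242 K/W
  R_conv,out = 1/(hA) = 1/(6.24·12.3) = 0.01303 K/W
ΣR = 0.01857 + 0.5940 + 0.02242 + 0.01303 = 0.6480 K/W
Q = ΔT/ΣR = (1130 °C − 37.5 °C)/0.6480 = 1686 W
From the inner boundary to the mineral wool/common brick interface, ΣR_partial = 0.6126 K/W.
T_interface = T_in − Q·ΣR_partial = 1130 °C − (1686)(0.6126) = 97 °C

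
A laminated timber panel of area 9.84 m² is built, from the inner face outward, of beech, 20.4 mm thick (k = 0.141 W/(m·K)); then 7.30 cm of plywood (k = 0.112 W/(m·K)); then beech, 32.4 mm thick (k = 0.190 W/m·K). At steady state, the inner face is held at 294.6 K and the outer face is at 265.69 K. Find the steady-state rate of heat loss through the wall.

Treat each layer as a resistance in series:
  R_beech = L/(kA) = 0.0204/(0.141·9.84) = 0.01470 K/W
  R_plywood = L/(kA) = 0.0730/(0.112·9.84) = 0.06624 K/W
  R_beech = L/(kA) = 0.0324/(0.190·9.84) = 0.01733 K/W
ΣR = 0.01470 + 0.06624 + 0.01733 = 0.09827 K/W
Q = ΔT/ΣR = (294.6 K − 265.69 K)/0.09827 = 294 W

Q = 294 W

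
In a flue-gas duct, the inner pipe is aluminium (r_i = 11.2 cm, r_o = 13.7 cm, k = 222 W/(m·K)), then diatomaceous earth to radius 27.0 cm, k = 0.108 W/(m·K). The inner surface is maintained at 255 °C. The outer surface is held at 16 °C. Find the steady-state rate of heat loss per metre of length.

Resistance network (inner→outer):
  R'_aluminium = ln(0.137/0.112)/(2πk) = 0.2015/(2π·222) = 1.444×10^-4 m·K/W
  R'_diatomaceous earth = ln(0.270/0.137)/(2πk) = 0.6784/(2π·0.108) = 0.9998 m·K/W
ΣR = 1.444×10^-4 + 0.9998 = 0.9999 m·K/W
Q' = ΔT/ΣR = (255 °C − 16 °C)/0.9999 = 239 W/m

Q' = 239 W/m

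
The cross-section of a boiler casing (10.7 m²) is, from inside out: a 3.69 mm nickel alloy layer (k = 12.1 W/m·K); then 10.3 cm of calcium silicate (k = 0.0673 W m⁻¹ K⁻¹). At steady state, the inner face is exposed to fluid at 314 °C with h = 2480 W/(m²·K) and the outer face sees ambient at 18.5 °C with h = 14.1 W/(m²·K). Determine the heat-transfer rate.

Series thermal resistances, inner to outer:
  R_conv,in = 1/(hA) = 1/(2480·10.7) = 3.768×10^-5 K/W
  R_nickel alloy = L/(kA) = 0.00369/(12.1·10.7) = 2.850×10^-5 K/W
  R_calcium silicate = L/(kA) = 0.103/(0.0673·10.7) = 0.1430 K/W
  R_conv,out = 1/(hA) = 1/(14.1·10.7) = 0.006628 K/W
ΣR = 3.768×10^-5 + 2.850×10^-5 + 0.1430 + 0.006628 = 0.1497 K/W
Q = ΔT/ΣR = (314 °C − 18.5 °C)/0.1497 = 1970 W

Q = 1970 W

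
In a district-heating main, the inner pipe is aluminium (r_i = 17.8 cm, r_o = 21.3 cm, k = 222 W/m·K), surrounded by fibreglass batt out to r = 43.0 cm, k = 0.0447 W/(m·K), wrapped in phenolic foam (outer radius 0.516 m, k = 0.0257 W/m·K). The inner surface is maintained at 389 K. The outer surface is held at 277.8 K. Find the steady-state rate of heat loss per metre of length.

Series thermal resistances, inner to outer:
  R'_aluminium = ln(0.213/0.178)/(2πk) = 0.1795/(2π·222) = 1.287×10^-4 m·K/W
  R'_fibreglass batt = ln(0.430/0.213)/(2πk) = 0.7025/(2π·0.0447) = 2.501 m·K/W
  R'_phenolic foam = ln(0.516/0.430)/(2πk) = 0.1823/(2π·0.0257) = 1.129 m·K/W
ΣR = 1.287×10^-4 + 2.501 + 1.129 = 3.630 m·K/W
Q' = ΔT/ΣR = (389 K − 277.8 K)/3.630 = 30.6 W/m

Q' = 30.6 W/m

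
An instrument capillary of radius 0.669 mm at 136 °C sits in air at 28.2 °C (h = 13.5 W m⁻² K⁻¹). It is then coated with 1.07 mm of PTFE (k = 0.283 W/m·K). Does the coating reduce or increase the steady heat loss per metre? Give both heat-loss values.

Critical radius for a cylinder: r_cr = k/h = 0.0210 m = 2.10 cm.
Outer radius after coating: r₂ = 6.69×10^-4 + 0.00107 = 0.001739 m.
Since r₁ < r_cr and r₂ ≤ r_cr, the coating moves toward the maximum at r_cr — heat loss rises.
Bare: R = 1/(2πr₁h) = 17.62 m·K/W; Q = 107.8/17.62 = 6.12 W/m.
Coated: R = R_cond + R_conv = 7.317 m·K/W; Q = 107.8/7.317 = 14.7 W/m.

increases: 6.12 → 14.7 W/m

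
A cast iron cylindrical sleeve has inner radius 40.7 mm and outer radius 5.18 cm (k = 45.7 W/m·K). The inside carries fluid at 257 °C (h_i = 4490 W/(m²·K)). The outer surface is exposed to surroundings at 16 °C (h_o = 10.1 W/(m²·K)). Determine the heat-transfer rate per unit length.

Treat each layer as a resistance in series:
  R'_conv,in = 1/(2πr h) = 1/(2π·0.0407·4490) = 8.709×10^-4 m·K/W
  R'_cast iron = ln(0.0518/0.0407)/(2πk) = 0.2412/(2π·45.7) = 8.399×10^-4 m·K/W
  R'_conv,out = 1/(2πr h) = 1/(2π·0.0518·10.1) = 0.3042 m·K/W
ΣR = 8.709×10^-4 + 8.399×10^-4 + 0.3042 = 0.3059 m·K/W
Q' = ΔT/ΣR = (257 °C − 16 °C)/0.3059 = 788 W/m

Q' = 788 W/m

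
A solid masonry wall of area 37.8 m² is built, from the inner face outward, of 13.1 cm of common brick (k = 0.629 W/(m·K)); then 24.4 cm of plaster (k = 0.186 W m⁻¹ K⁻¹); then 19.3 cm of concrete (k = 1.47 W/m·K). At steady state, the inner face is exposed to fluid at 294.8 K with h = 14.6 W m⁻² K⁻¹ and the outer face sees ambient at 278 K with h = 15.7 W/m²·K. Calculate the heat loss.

Q = 356 W

Resistance network (inner→outer):
  R_conv,in = 1/(hA) = 1/(14.6·37.8) = 0.001812 K/W
  R_common brick = L/(kA) = 0.131/(0.629·37.8) = 0.005510 K/W
  R_plaster = L/(kA) = 0.244/(0.186·37.8) = 0.03470 K/W
  R_concrete = L/(kA) = 0.193/(1.47·37.8) = 0.003473 K/W
  R_conv,out = 1/(hA) = 1/(15.7·37.8) = 0.001685 K/W
ΣR = 0.001812 + 0.005510 + 0.03470 + 0.003473 + 0.001685 = 0.04718 K/W
Q = ΔT/ΣR = (294.8 K − 278 K)/0.04718 = 356 W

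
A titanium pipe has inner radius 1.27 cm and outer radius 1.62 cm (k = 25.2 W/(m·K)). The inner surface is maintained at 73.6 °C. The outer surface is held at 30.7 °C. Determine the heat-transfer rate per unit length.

Q' = 27.9 kW/m

Q' = 2πk·ΔT/ln(r₂/r₁) = 2π × 25.2 × 42.9 / ln(0.0162/0.0127) = 27900 W/m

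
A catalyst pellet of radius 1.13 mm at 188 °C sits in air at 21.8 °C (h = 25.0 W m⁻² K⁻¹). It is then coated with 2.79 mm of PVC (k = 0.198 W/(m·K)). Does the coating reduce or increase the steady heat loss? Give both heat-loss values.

Critical radius for a sphere: r_cr = 2k/h = 0.0158 m = 1.58 cm.
Outer radius after coating: r₂ = 0.00113 + 0.00279 = 0.00392 m.
Since r₁ < r_cr and r₂ ≤ r_cr, the coating moves toward the maximum at r_cr — heat loss rises.
Bare: R = 1/(4πr₁²h) = 2493 K/W; Q = 166.2/2493 = 0.0667 W.
Coated: R = R_cond + R_conv = 460.3 K/W; Q = 166.2/460.3 = 0.361 W.

increases: 0.0667 → 0.361 W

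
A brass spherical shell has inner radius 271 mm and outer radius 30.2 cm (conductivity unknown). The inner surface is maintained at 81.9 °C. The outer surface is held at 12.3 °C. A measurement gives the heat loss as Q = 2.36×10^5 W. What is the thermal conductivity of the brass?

ΣR = ΔT/Q = |81.9 − 12.3|/2.36×10^5 = 2.949×10^-4 K/W
(1/r₁−1/r₂)/(4πk) = 2.949×10^-4 ⇒ k = 0.3788/(4π·2.949×10^-4) = 102 W/m·K

k = 102 W/m·K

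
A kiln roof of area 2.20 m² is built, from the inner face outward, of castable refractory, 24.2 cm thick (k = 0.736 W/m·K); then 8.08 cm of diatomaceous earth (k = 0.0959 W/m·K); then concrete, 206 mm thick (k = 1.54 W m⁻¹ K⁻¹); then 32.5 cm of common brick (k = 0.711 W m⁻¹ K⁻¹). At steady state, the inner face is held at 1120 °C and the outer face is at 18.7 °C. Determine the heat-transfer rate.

Q = 1370 W

Treat each layer as a resistance in series:
  R_castable refractory = L/(kA) = 0.242/(0.736·2.20) = 0.1495 K/W
  R_diatomaceous earth = L/(kA) = 0.0808/(0.0959·2.20) = 0.3830 K/W
  R_concrete = L/(kA) = 0.206/(1.54·2.20) = 0.06080 K/W
  R_common brick = L/(kA) = 0.325/(0.711·2.20) = 0.2078 K/W
ΣR = 0.1495 + 0.3830 + 0.06080 + 0.2078 = 0.8011 K/W
Q = ΔT/ΣR = (1120 °C − 18.7 °C)/0.8011 = 1370 W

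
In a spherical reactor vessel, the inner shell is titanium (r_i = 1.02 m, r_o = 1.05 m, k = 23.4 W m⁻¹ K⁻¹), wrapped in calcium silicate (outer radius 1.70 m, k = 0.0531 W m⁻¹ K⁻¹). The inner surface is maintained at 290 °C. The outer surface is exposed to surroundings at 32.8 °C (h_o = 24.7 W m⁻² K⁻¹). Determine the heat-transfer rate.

Treat each layer as a resistance in series:
  R_titanium = (1/1.02 − 1/1.05)/(4πk) = 0.02801/(4π·23.4) = 9.526×10^-5 K/W
  R_calcium silicate = (1/1.05 − 1/1.70)/(4πk) = 0.3641/(4π·0.0531) = 0.5457 K/W
  R_conv,out = 1/(4πr²h) = 1/(4π·1.70²·24.7) = 0.001115 K/W
ΣR = 9.526×10^-5 + 0.5457 + 0.001115 = 0.5469 K/W
Q = ΔT/ΣR = (290 °C − 32.8 °C)/0.5469 = 470 W

Q = 470 W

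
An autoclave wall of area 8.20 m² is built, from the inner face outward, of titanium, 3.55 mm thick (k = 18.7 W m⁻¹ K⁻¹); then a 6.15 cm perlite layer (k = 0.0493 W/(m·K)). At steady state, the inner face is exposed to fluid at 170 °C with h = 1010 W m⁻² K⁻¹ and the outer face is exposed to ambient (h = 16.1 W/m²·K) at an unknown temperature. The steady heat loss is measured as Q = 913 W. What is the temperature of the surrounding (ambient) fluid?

Series resistances:
  R_conv,in = 1/(hA) = 1/(1010·8.20) = 1.207×10^-4 K/W
  R_titanium = L/(kA) = 0.00355/(18.7·8.20) = 2.315×10^-5 K/W
  R_perlite = L/(kA) = 0.0615/(0.0493·8.20) = 0.1521 K/W
  R_conv,out = 1/(hA) = 1/(16.1·8.20) = 0.007575 K/W
ΣR = 0.1598 K/W
ΔT = Q·ΣR = 913 × 0.1598 = 145.9 K
Heat flows outward, so T_out = T_in − ΔT = 170 − 145.9 = 24.1 °C

T_out = 24.1 °C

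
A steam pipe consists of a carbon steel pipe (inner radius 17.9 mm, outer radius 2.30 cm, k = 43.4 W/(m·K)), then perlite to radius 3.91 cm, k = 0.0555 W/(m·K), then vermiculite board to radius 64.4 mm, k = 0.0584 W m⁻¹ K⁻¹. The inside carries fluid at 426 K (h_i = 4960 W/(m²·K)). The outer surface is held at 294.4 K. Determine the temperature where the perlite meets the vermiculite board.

Resistance network (inner→outer):
  R'_conv,in = 1/(2πr h) = 1/(2π·0.0179·4960) = 0.001793 m·K/W
  R'_carbon steel = ln(0.0230/0.0179)/(2πk) = 0.2507/(2π·43.4) = 9.193×10^-4 m·K/W
  R'_perlite = ln(0.0391/0.0230)/(2πk) = 0.5306/(2π·0.0555) = 1.522 m·K/W
  R'_vermiculite board = ln(0.0644/0.0391)/(2πk) = 0.4990/(2π·0.0584) = 1.360 m·K/W
ΣR = 0.001793 + 9.193×10^-4 + 1.522 + 1.360 = 2.885 m·K/W
Q' = ΔT/ΣR = (426 K − 294.4 K)/2.885 = 45.62 W/m
From the inner boundary to the perlite/vermiculite board interface, ΣR_partial = 1.525 m·K/W.
T_interface = T_in − Q'·ΣR_partial = 426 K − (45.62)(1.525) = 356.4 K

T = 356.4 K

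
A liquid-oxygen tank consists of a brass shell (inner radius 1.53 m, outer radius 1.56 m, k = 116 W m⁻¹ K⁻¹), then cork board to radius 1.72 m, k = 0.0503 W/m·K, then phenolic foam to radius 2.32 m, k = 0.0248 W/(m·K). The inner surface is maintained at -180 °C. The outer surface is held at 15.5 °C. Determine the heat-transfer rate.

Q = 339 W

Treat each layer as a resistance in series:
  R_brass = (1/1.53 − 1/1.56)/(4πk) = 0.01257/(4π·116) = 8.623×10^-6 K/W
  R_cork board = (1/1.56 − 1/1.72)/(4πk) = 0.05963/(4π·0.0503) = 0.09434 K/W
  R_phenolic foam = (1/1.72 − 1/2.32)/(4πk) = 0.1504/(4π·0.0248) = 0.4825 K/W
ΣR = 8.623×10^-6 + 0.09434 + 0.4825 = 0.5768 K/W
Q = ΔT/ΣR = (-180 °C − 15.5 °C)/0.5768 = -339 W
(Negative Q ⇒ heat flows inward; heat gain = 339 W.)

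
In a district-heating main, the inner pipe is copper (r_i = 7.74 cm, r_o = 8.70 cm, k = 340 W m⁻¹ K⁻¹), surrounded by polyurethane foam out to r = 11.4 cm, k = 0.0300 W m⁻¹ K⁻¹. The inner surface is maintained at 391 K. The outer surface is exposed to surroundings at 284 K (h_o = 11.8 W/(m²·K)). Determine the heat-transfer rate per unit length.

Q' = 68.9 W/m

Series thermal resistances, inner to outer:
  R'_copper = ln(0.0870/0.0774)/(2πk) = 0.1169/(2π·340) = 5.473×10^-5 m·K/W
  R'_polyurethane foam = ln(0.114/0.0870)/(2πk) = 0.2703/(2π·0.0300) = 1.434 m·K/W
  R'_conv,out = 1/(2πr h) = 1/(2π·0.114·11.8) = 0.1183 m·K/W
ΣR = 5.473×10^-5 + 1.434 + 0.1183 = 1.552 m·K/W
Q' = ΔT/ΣR = (391 K − 284 K)/1.552 = 68.9 W/m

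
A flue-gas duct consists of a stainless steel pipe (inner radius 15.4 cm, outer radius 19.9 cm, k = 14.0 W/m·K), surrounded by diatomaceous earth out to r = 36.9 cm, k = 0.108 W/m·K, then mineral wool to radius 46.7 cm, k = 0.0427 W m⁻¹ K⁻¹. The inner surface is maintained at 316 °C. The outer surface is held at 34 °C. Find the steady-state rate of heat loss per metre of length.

Series thermal resistances, inner to outer:
  R'_stainless steel = ln(0.199/0.154)/(2πk) = 0.2564/(2π·14.0) = 0.002914 m·K/W
  R'_diatomaceous earth = ln(0.369/0.199)/(2πk) = 0.6175/(2π·0.108) = 0.9100 m·K/W
  R'_mineral wool = ln(0.467/0.369)/(2πk) = 0.2355/(2π·0.0427) = 0.8779 m·K/W
ΣR = 0.002914 + 0.9100 + 0.8779 = 1.791 m·K/W
Q' = ΔT/ΣR = (316 °C − 34 °C)/1.791 = 157 W/m

Q' = 157 W/m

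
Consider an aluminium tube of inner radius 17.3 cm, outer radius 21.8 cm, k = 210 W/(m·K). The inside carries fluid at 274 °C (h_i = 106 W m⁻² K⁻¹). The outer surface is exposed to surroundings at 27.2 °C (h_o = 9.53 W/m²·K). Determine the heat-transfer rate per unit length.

Treat each layer as a resistance in series:
  R'_conv,in = 1/(2πr h) = 1/(2π·0.173·106) = 0.008679 m·K/W
  R'_aluminium = ln(0.218/0.173)/(2πk) = 0.2312/(2π·210) = 1.752×10^-4 m·K/W
  R'_conv,out = 1/(2πr h) = 1/(2π·0.218·9.53) = 0.07661 m·K/W
ΣR = 0.008679 + 1.752×10^-4 + 0.07661 = 0.08546 m·K/W
Q' = ΔT/ΣR = (274 °C − 27.2 °C)/0.08546 = 2890 W/m

Q' = 2.89 kW/m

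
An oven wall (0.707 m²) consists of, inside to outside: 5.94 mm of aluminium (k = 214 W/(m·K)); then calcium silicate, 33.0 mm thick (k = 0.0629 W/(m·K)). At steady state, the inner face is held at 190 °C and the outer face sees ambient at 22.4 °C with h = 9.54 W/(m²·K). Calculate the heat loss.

Resistance network (inner→outer):
  R_aluminium = L/(kA) = 0.00594/(214·0.707) = 3.926×10^-5 K/W
  R_calcium silicate = L/(kA) = 0.0330/(0.0629·0.707) = 0.7421 K/W
  R_conv,out = 1/(hA) = 1/(9.54·0.707) = 0.1483 K/W
ΣR = 3.926×10^-5 + 0.7421 + 0.1483 = 0.8904 K/W
Q = ΔT/ΣR = (190 °C − 22.4 °C)/0.8904 = 188 W

Q = 188 W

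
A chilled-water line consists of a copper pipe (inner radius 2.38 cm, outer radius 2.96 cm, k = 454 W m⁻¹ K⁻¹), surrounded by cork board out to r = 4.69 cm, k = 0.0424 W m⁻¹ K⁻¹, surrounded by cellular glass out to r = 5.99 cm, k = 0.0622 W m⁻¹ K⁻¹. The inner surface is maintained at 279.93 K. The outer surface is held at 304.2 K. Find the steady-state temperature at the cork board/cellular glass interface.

T = 297.7 K

Resistance network (inner→outer):
  R'_copper = ln(0.0296/0.0238)/(2πk) = 0.2181/(2π·454) = 7.645×10^-5 m·K/W
  R'_cork board = ln(0.0469/0.0296)/(2πk) = 0.4602/(2π·0.0424) = 1.728 m·K/W
  R'_cellular glass = ln(0.0599/0.0469)/(2πk) = 0.2447/(2π·0.0622) = 0.6260 m·K/W
ΣR = 7.645×10^-5 + 1.728 + 0.6260 = 2.354 m·K/W
Q' = ΔT/ΣR = (279.93 K − 304.2 K)/2.354 = -10.31 W/m
From the inner boundary to the cork board/cellular glass interface, ΣR_partial = 1.728 m·K/W.
T_interface = T_in − Q'·ΣR_partial = 279.93 K − (-10.31)(1.728) = 297.7 K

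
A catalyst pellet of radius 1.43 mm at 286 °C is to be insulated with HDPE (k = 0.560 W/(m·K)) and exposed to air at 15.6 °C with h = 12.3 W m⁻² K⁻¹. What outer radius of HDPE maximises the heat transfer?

r_cr = 9.11 cm

For a sphere, r_cr = 2k_ins/h = 2·0.560/12.3 = 0.0911 m = 9.11 cm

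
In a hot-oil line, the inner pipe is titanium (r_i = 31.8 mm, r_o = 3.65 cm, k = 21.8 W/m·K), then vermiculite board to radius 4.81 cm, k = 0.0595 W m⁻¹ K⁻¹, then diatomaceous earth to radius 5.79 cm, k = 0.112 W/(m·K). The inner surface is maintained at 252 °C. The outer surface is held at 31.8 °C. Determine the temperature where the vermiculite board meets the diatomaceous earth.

Treat each layer as a resistance in series:
  R'_titanium = ln(0.0365/0.0318)/(2πk) = 0.1378/(2π·21.8) = 0.001006 m·K/W
  R'_vermiculite board = ln(0.0481/0.0365)/(2πk) = 0.2760/(2π·0.0595) = 0.7382 m·K/W
  R'_diatomaceous earth = ln(0.0579/0.0481)/(2πk) = 0.1854/(2π·0.112) = 0.2635 m·K/W
ΣR = 0.001006 + 0.7382 + 0.2635 = 1.003 m·K/W
Q' = ΔT/ΣR = (252 °C − 31.8 °C)/1.003 = 219.5 W/m
From the inner boundary to the vermiculite board/diatomaceous earth interface, ΣR_partial = 0.7392 m·K/W.
T_interface = T_in − Q'·ΣR_partial = 252 °C − (219.5)(0.7392) = 89.7 °C

T = 89.7 °C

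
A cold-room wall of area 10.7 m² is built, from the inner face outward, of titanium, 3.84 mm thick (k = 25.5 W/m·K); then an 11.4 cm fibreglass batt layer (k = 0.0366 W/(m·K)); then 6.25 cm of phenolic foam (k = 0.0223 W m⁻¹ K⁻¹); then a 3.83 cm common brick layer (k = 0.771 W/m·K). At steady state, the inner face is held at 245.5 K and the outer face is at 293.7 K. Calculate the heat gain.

Q = 86.4 W

Series thermal resistances, inner to outer:
  R_titanium = L/(kA) = 0.00384/(25.5·10.7) = 1.407×10^-5 K/W
  R_fibreglass batt = L/(kA) = 0.114/(0.0366·10.7) = 0.2911 K/W
  R_phenolic foam = L/(kA) = 0.0625/(0.0223·10.7) = 0.2619 K/W
  R_common brick = L/(kA) = 0.0383/(0.771·10.7) = 0.004643 K/W
ΣR = 1.407×10^-5 + 0.2911 + 0.2619 + 0.004643 = 0.5577 K/W
Q = ΔT/ΣR = (245.5 K − 293.7 K)/0.5577 = -86.4 W
(Negative Q ⇒ heat flows inward; heat gain = 86.4 W.)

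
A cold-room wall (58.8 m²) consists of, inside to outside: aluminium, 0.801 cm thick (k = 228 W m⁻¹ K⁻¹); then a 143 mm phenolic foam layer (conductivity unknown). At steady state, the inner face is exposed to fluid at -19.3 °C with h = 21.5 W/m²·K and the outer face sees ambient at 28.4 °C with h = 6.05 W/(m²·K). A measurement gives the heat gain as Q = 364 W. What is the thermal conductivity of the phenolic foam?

ΣR = ΔT/Q = |-19.3 − 28.4|/364 = 0.1310 K/W
Known resistances:
  R_conv,in = 1/(hA) = 1/(21.5·58.8) = 7.910×10^-4 K/W
  R_aluminium = L/(kA) = 0.00801/(228·58.8) = 5.975×10^-7 K/W
  R_conv,out = 1/(hA) = 1/(6.05·58.8) = 0.002811 K/W
R_phenolic foam = ΣR − ΣR_known = 0.1310 − 0.003603 = 0.1274 K/W
L/(kA) = 0.1274 ⇒ k = 0.143/(0.1274·58.8) = 0.0191 W/m·K

k = 0.0191 W/m·K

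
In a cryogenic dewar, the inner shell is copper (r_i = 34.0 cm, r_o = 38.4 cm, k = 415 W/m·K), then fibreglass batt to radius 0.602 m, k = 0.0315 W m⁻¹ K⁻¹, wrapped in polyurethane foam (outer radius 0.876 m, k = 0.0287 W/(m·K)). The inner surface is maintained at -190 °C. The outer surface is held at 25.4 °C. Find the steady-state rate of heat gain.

Resistance network (inner→outer):
  R_copper = (1/0.340 − 1/0.384)/(4πk) = 0.3370/(4π·415) = 6.462×10^-5 K/W
  R_fibreglass batt = (1/0.384 − 1/0.602)/(4πk) = 0.9430/(4π·0.0315) = 2.382 K/W
  R_polyurethane foam = (1/0.602 − 1/0.876)/(4πk) = 0.5196/(4π·0.0287) = 1.441 K/W
ΣR = 6.462×10^-5 + 2.382 + 1.441 = 3.823 K/W
Q = ΔT/ΣR = (-190 °C − 25.4 °C)/3.823 = -56.3 W
(Negative Q ⇒ heat flows inward; heat gain = 56.3 W.)

Q = 56.3 W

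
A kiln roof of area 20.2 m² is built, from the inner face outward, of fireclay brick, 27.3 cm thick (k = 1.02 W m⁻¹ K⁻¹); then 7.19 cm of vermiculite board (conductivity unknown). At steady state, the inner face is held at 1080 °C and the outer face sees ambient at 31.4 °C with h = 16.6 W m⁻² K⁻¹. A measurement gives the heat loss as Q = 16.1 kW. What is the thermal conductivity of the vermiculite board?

ΣR = ΔT/Q = |1080 − 31.4|/16100 = 0.06513 K/W
Known resistances:
  R_fireclay brick = L/(kA) = 0.273/(1.02·20.2) = 0.01325 K/W
  R_conv,out = 1/(hA) = 1/(16.6·20.2) = 0.002982 K/W
R_vermiculite board = ΣR − ΣR_known = 0.06513 − 0.01623 = 0.04890 K/W
L/(kA) = 0.04890 ⇒ k = 0.0719/(0.04890·20.2) = 0.0728 W/m·K

k = 0.0728 W/m·K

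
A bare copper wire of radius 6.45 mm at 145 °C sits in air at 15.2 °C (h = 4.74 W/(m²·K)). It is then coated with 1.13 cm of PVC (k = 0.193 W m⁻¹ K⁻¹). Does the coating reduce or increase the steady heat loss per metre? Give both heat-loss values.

increases: 24.9 → 47.6 W/m

Critical radius for a cylinder: r_cr = k/h = 0.0407 m = 4.07 cm.
Outer radius after coating: r₂ = 0.00645 + 0.0113 = 0.01775 m.
Since r₁ < r_cr and r₂ ≤ r_cr, the coating moves toward the maximum at r_cr — heat loss rises.
Bare: R = 1/(2πr₁h) = 5.206 m·K/W; Q = 129.8/5.206 = 24.9 W/m.
Coated: R = R_cond + R_conv = 2.726 m·K/W; Q = 129.8/2.726 = 47.6 W/m.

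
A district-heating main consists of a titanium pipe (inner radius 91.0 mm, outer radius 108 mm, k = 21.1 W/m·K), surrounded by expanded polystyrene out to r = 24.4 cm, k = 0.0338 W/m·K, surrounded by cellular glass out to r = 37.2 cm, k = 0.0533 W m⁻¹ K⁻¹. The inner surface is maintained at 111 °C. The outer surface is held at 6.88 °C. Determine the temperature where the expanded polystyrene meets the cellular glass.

Resistance network (inner→outer):
  R'_titanium = ln(0.108/0.0910)/(2πk) = 0.1713/(2π·21.1) = 0.001292 m·K/W
  R'_expanded polystyrene = ln(0.244/0.108)/(2πk) = 0.8150/(2π·0.0338) = 3.838 m·K/W
  R'_cellular glass = ln(0.372/0.244)/(2πk) = 0.4217/(2π·0.0533) = 1.259 m·K/W
ΣR = 0.001292 + 3.838 + 1.259 = 5.098 m·K/W
Q' = ΔT/ΣR = (111 °C − 6.88 °C)/5.098 = 20.42 W/m
From the inner boundary to the expanded polystyrene/cellular glass interface, ΣR_partial = 3.839 m·K/W.
T_interface = T_in − Q'·ΣR_partial = 111 °C − (20.42)(3.839) = 32.6 °C

T = 32.6 °C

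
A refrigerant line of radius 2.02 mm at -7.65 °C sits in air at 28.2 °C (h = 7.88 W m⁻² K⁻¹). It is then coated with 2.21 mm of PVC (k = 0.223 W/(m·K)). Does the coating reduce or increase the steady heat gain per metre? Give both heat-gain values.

Critical radius for a cylinder: r_cr = k/h = 0.0283 m = 2.83 cm.
Outer radius after coating: r₂ = 0.00202 + 0.00221 = 0.00423 m.
Since r₁ < r_cr and r₂ ≤ r_cr, the coating moves toward the maximum at r_cr — heat gain rises.
Bare: R = 1/(2πr₁h) = 9.999 m·K/W; Q = 35.85/9.999 = 3.59 W/m.
Coated: R = R_cond + R_conv = 5.302 m·K/W; Q = 35.85/5.302 = 6.76 W/m.

increases: 3.59 → 6.76 W/m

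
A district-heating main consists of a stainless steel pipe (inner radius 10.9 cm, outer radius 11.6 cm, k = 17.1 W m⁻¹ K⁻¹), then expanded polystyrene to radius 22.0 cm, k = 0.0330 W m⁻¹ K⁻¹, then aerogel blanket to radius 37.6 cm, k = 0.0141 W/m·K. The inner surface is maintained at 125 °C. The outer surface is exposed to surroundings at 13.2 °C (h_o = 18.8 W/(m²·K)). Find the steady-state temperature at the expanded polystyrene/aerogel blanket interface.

Series thermal resistances, inner to outer:
  R'_stainless steel = ln(0.116/0.109)/(2πk) = 0.06224/(2π·17.1) = 5.793×10^-4 m·K/W
  R'_expanded polystyrene = ln(0.220/0.116)/(2πk) = 0.6400/(2π·0.0330) = 3.087 m·K/W
  R'_aerogel blanket = ln(0.376/0.220)/(2πk) = 0.5360/(2π·0.0141) = 6.050 m·K/W
  R'_conv,out = 1/(2πr h) = 1/(2π·0.376·18.8) = 0.02252 m·K/W
ΣR = 5.793×10^-4 + 3.087 + 6.050 + 0.02252 = 9.160 m·K/W
Q' = ΔT/ΣR = (125 °C − 13.2 °C)/9.160 = 12.21 W/m
From the inner boundary to the expanded polystyrene/aerogel blanket interface, ΣR_partial = 3.088 m·K/W.
T_interface = T_in − Q'·ΣR_partial = 125 °C − (12.21)(3.088) = 87.3 °C

T = 87.3 °C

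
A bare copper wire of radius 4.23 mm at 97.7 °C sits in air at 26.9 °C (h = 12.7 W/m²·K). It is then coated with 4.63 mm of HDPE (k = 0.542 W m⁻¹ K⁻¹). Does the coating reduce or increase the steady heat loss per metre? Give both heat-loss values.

Critical radius for a cylinder: r_cr = k/h = 0.0427 m = 4.27 cm.
Outer radius after coating: r₂ = 0.00423 + 0.00463 = 0.00886 m.
Since r₁ < r_cr and r₂ ≤ r_cr, the coating moves toward the maximum at r_cr — heat loss rises.
Bare: R = 1/(2πr₁h) = 2.963 m·K/W; Q = 70.8/2.963 = 23.9 W/m.
Coated: R = R_cond + R_conv = 1.632 m·K/W; Q = 70.8/1.632 = 43.4 W/m.

increases: 23.9 → 43.4 W/m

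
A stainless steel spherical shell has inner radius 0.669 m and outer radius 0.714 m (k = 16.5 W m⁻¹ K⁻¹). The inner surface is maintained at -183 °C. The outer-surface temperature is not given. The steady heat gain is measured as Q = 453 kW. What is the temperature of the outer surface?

T_out = 22.8 °C

Sum the resistances:
  R_stainless steel = (1/0.669 − 1/0.714)/(4πk) = 0.09421/(4π·16.5) = 4.544×10^-4 K/W
ΣR = 4.544×10^-4 K/W
ΔT = Q·ΣR = 4.53×10^5 × 4.544×10^-4 = 205.8 K
Heat flows inward, so T_out = T_in + ΔT = -183 + 205.8 = 22.8 °C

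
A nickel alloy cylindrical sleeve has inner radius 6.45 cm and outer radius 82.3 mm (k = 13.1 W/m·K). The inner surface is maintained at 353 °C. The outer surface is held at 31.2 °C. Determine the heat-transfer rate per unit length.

Q' = 109 kW/m

Q' = 2πk·ΔT/ln(r₂/r₁) = 2π × 13.1 × 321.8 / ln(0.0823/0.0645) = 1.09×10^5 W/m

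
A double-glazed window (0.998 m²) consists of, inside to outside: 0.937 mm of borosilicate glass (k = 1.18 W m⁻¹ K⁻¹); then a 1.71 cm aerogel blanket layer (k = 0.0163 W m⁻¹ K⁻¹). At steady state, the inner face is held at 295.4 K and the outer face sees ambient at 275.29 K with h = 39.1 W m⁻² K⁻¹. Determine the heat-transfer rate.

Series thermal resistances, inner to outer:
  R_borosilicate glass = L/(kA) = 9.37×10^-4/(1.18·0.998) = 7.957×10^-4 K/W
  R_aerogel blanket = L/(kA) = 0.0171/(0.0163·0.998) = 1.051 K/W
  R_conv,out = 1/(hA) = 1/(39.1·0.998) = 0.02563 K/W
ΣR = 7.957×10^-4 + 1.051 + 0.02563 = 1.077 K/W
Q = ΔT/ΣR = (295.4 K − 275.29 K)/1.077 = 18.7 W

Q = 18.7 W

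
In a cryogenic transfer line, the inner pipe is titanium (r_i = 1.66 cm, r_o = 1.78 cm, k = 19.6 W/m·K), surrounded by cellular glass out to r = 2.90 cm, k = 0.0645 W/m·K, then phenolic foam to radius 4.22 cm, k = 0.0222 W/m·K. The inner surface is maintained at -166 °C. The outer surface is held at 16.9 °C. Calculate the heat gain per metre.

Treat each layer as a resistance in series:
  R'_titanium = ln(0.0178/0.0166)/(2πk) = 0.06980/(2π·19.6) = 5.668×10^-4 m·K/W
  R'_cellular glass = ln(0.0290/0.0178)/(2πk) = 0.4881/(2π·0.0645) = 1.204 m·K/W
  R'_phenolic foam = ln(0.0422/0.0290)/(2πk) = 0.3751/(2π·0.0222) = 2.689 m·K/W
ΣR = 5.668×10^-4 + 1.204 + 2.689 = 3.894 m·K/W
Q' = ΔT/ΣR = (-166 °C − 16.9 °C)/3.894 = -47.0 W/m
(Negative Q' ⇒ heat flows inward; heat gain = 47.0 W/m.)

Q' = 47.0 W/m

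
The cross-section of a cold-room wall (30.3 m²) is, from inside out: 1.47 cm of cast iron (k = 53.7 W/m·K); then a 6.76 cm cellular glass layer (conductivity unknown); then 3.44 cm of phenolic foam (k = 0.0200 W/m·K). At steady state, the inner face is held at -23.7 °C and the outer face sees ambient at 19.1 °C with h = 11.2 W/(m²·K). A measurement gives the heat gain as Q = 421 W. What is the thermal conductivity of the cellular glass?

ΣR = ΔT/Q = |-23.7 − 19.1|/421 = 0.1017 K/W
Known resistances:
  R_cast iron = L/(kA) = 0.0147/(53.7·30.3) = 9.034×10^-6 K/W
  R_phenolic foam = L/(kA) = 0.0344/(0.0200·30.3) = 0.05677 K/W
  R_conv,out = 1/(hA) = 1/(11.2·30.3) = 0.002947 K/W
R_cellular glass = ΣR − ΣR_known = 0.1017 − 0.05973 = 0.04197 K/W
L/(kA) = 0.04197 ⇒ k = 0.0676/(0.04197·30.3) = 0.0532 W/m·K

k = 0.0532 W/m·K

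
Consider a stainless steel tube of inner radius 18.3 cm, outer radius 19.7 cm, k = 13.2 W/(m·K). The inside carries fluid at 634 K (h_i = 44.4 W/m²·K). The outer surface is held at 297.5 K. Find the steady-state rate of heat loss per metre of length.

Treat each layer as a resistance in series:
  R'_conv,in = 1/(2πr h) = 1/(2π·0.183·44.4) = 0.01959 m·K/W
  R'_stainless steel = ln(0.197/0.183)/(2πk) = 0.07372/(2π·13.2) = 8.888×10^-4 m·K/W
ΣR = 0.01959 + 8.888×10^-4 = 0.02048 m·K/W
Q' = ΔT/ΣR = (634 K − 297.5 K)/0.02048 = 16400 W/m

Q' = 16.4 kW/m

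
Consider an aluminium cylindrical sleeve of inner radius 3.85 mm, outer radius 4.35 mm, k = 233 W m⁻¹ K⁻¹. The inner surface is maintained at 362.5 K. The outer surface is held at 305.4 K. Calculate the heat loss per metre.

Q' = 2πk·ΔT/ln(r₂/r₁) = 2π × 233 × 57.1 / ln(0.00435/0.00385) = 6.85×10^5 W/m

Q' = 685 kW/m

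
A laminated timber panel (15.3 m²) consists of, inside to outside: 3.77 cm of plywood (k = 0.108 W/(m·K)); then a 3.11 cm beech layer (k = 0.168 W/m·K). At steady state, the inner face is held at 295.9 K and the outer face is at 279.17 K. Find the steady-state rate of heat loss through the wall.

Q = 479 W

Series thermal resistances, inner to outer:
  R_plywood = L/(kA) = 0.0377/(0.108·15.3) = 0.02282 K/W
  R_beech = L/(kA) = 0.0311/(0.168·15.3) = 0.01210 K/W
ΣR = 0.02282 + 0.01210 = 0.03492 K/W
Q = ΔT/ΣR = (295.9 K − 279.17 K)/0.03492 = 479 W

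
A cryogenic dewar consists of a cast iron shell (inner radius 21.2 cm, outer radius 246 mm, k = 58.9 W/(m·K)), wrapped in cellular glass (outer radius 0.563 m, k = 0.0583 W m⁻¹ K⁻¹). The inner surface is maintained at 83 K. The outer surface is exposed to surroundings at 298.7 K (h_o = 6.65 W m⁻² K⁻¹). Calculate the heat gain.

Q = 68.2 W

Series thermal resistances, inner to outer:
  R_cast iron = (1/0.212 − 1/0.246)/(4πk) = 0.6519/(4π·58.9) = 8.808×10^-4 K/W
  R_cellular glass = (1/0.246 − 1/0.563)/(4πk) = 2.289/(4π·0.0583) = 3.124 K/W
  R_conv,out = 1/(4πr²h) = 1/(4π·0.563²·6.65) = 0.03775 K/W
ΣR = 8.808×10^-4 + 3.124 + 0.03775 = 3.163 K/W
Q = ΔT/ΣR = (83 K − 298.7 K)/3.163 = -68.2 W
(Negative Q ⇒ heat flows inward; heat gain = 68.2 W.)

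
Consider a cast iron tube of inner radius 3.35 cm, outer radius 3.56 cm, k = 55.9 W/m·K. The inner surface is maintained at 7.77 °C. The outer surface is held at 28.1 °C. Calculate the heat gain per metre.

Q' = 1.17×10^5 W/m

Q' = 2πk·ΔT/ln(r₂/r₁) = 2π × 55.9 × 20.33 / ln(0.0356/0.0335) = 1.17×10^5 W/m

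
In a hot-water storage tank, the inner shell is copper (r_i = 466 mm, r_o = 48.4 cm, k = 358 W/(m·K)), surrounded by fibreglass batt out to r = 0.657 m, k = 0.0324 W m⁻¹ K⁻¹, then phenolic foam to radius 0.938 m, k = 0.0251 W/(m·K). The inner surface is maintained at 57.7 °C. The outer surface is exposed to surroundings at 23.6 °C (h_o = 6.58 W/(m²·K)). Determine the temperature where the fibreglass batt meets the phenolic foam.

T = 41.4 °C

Treat each layer as a resistance in series:
  R_copper = (1/0.466 − 1/0.484)/(4πk) = 0.07981/(4π·358) = 1.774×10^-5 K/W
  R_fibreglass batt = (1/0.484 − 1/0.657)/(4πk) = 0.5440/(4π·0.0324) = 1.336 K/W
  R_phenolic foam = (1/0.657 − 1/0.938)/(4πk) = 0.4560/(4π·0.0251) = 1.446 K/W
  R_conv,out = 1/(4πr²h) = 1/(4π·0.938²·6.58) = 0.01375 K/W
ΣR = 1.774×10^-5 + 1.336 + 1.446 + 0.01375 = 2.796 K/W
Q = ΔT/ΣR = (57.7 °C − 23.6 °C)/2.796 = 12.20 W
From the inner boundary to the fibreglass batt/phenolic foam interface, ΣR_partial = 1.336 K/W.
T_interface = T_in − Q·ΣR_partial = 57.7 °C − (12.20)(1.336) = 41.4 °C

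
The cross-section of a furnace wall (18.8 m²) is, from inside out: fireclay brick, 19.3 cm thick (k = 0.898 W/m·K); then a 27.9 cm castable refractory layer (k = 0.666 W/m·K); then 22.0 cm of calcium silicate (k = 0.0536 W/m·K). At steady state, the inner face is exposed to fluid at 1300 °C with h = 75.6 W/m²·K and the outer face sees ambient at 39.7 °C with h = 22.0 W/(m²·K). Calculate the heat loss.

Q = 4940 W

Resistance network (inner→outer):
  R_conv,in = 1/(hA) = 1/(75.6·18.8) = 7.036×10^-4 K/W
  R_fireclay brick = L/(kA) = 0.193/(0.898·18.8) = 0.01143 K/W
  R_castable refractory = L/(kA) = 0.279/(0.666·18.8) = 0.02228 K/W
  R_calcium silicate = L/(kA) = 0.220/(0.0536·18.8) = 0.2183 K/W
  R_conv,out = 1/(hA) = 1/(22.0·18.8) = 0.002418 K/W
ΣR = 7.036×10^-4 + 0.01143 + 0.02228 + 0.2183 + 0.002418 = 0.2551 K/W
Q = ΔT/ΣR = (1300 °C − 39.7 °C)/0.2551 = 4940 W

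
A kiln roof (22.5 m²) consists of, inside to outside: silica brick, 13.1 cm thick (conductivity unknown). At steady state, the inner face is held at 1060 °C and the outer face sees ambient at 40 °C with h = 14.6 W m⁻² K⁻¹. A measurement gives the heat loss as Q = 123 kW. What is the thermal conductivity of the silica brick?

k = 1.11 W/m·K

ΣR = ΔT/Q = |1060 − 40|/1.23×10^5 = 0.008293 K/W
Known resistances:
  R_conv,out = 1/(hA) = 1/(14.6·22.5) = 0.003044 K/W
R_silica brick = ΣR − ΣR_known = 0.008293 − 0.003044 = 0.005249 K/W
L/(kA) = 0.005249 ⇒ k = 0.131/(0.005249·22.5) = 1.11 W/m·K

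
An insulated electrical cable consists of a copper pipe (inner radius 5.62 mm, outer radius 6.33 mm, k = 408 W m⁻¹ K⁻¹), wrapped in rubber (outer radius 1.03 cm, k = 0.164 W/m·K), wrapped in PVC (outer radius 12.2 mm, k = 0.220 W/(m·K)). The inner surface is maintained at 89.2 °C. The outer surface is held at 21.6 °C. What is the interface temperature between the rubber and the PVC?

T = 35.5 °C

Treat each layer as a resistance in series:
  R'_copper = ln(0.00633/0.00562)/(2πk) = 0.1190/(2π·408) = 4.641×10^-5 m·K/W
  R'_rubber = ln(0.0103/0.00633)/(2πk) = 0.4868/(2π·0.164) = 0.4725 m·K/W
  R'_PVC = ln(0.0122/0.0103)/(2πk) = 0.1693/(2π·0.220) = 0.1225 m·K/W
ΣR = 4.641×10^-5 + 0.4725 + 0.1225 = 0.5950 m·K/W
Q' = ΔT/ΣR = (89.2 °C − 21.6 °C)/0.5950 = 113.6 W/m
From the inner boundary to the rubber/PVC interface, ΣR_partial = 0.4725 m·K/W.
T_interface = T_in − Q'·ΣR_partial = 89.2 °C − (113.6)(0.4725) = 35.5 °C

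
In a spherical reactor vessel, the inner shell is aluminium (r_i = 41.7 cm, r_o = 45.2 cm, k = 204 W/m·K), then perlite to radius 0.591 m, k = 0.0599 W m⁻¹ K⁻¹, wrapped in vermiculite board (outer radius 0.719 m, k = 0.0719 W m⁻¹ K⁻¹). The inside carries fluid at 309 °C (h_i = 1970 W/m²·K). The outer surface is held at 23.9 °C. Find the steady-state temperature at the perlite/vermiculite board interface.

T = 117 °C

Series thermal resistances, inner to outer:
  R_conv,in = 1/(4πr²h) = 1/(4π·0.417²·1970) = 2.323×10^-4 K/W
  R_aluminium = (1/0.417 − 1/0.452)/(4πk) = 0.1857/(4π·204) = 7.244×10^-5 K/W
  R_perlite = (1/0.452 − 1/0.591)/(4πk) = 0.5203/(4π·0.0599) = 0.6913 K/W
  R_vermiculite board = (1/0.591 − 1/0.719)/(4πk) = 0.3012/(4π·0.0719) = 0.3334 K/W
ΣR = 2.323×10^-4 + 7.244×10^-5 + 0.6913 + 0.3334 = 1.025 K/W
Q = ΔT/ΣR = (309 °C − 23.9 °C)/1.025 = 278.1 W
From the inner boundary to the perlite/vermiculite board interface, ΣR_partial = 0.6916 K/W.
T_interface = T_in − Q·ΣR_partial = 309 °C − (278.1)(0.6916) = 117 °C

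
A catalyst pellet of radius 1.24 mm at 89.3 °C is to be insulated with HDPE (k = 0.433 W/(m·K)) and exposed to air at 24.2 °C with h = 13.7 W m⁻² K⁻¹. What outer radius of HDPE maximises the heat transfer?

r_cr = 6.32 cm

For a sphere, r_cr = 2k_ins/h = 2·0.433/13.7 = 0.0632 m = 6.32 cm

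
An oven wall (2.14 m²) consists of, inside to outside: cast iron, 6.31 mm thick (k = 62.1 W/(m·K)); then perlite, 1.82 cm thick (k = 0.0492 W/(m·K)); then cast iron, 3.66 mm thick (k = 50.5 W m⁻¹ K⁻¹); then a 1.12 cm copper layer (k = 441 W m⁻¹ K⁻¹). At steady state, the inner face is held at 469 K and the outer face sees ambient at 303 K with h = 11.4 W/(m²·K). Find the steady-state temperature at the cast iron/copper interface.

Series thermal resistances, inner to outer:
  R_cast iron = L/(kA) = 0.00631/(62.1·2.14) = 4.748×10^-5 K/W
  R_perlite = L/(kA) = 0.0182/(0.0492·2.14) = 0.1729 K/W
  R_cast iron = L/(kA) = 0.00366/(50.5·2.14) = 3.387×10^-5 K/W
  R_copper = L/(kA) = 0.0112/(441·2.14) = 1.187×10^-5 K/W
  R_conv,out = 1/(hA) = 1/(11.4·2.14) = 0.04099 K/W
ΣR = 4.748×10^-5 + 0.1729 + 3.387×10^-5 + 1.187×10^-5 + 0.04099 = 0.2140 K/W
Q = ΔT/ΣR = (469 K − 303 K)/0.2140 = 775.7 W
From the inner boundary to the cast iron/copper interface, ΣR_partial = 0.1730 K/W.
T_interface = T_in − Q·ΣR_partial = 469 K − (775.7)(0.1730) = 334.8 K

T = 334.8 K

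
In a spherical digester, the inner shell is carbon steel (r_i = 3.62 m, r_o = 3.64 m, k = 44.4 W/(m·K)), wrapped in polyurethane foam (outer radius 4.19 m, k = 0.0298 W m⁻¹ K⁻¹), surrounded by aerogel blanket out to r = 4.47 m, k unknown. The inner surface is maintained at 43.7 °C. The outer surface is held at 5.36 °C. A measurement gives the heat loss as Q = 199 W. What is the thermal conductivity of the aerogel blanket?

ΣR = ΔT/Q = |43.7 − 5.36|/199 = 0.1927 K/W
Known resistances:
  R_carbon steel = (1/3.62 − 1/3.64)/(4πk) = 0.001518/(4π·44.4) = 2.720×10^-6 K/W
  R_polyurethane foam = (1/3.64 − 1/4.19)/(4πk) = 0.03606/(4π·0.0298) = 0.09630 K/W
R_aerogel blanket = ΣR − ΣR_known = 0.1927 − 0.09630 = 0.09640 K/W
(1/r₁−1/r₂)/(4πk) = 0.09640 ⇒ k = 0.01495/(4π·0.09640) = 0.0123 W/m·K

k = 0.0123 W/m·K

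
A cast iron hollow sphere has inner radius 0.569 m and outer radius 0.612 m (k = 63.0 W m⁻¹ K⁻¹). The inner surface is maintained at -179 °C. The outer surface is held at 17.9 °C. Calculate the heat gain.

Q = 1260 kW

Q = 4πk·ΔT/(1/r₁ − 1/r₂) = 4π × 63.0 × 196.9 / (1/0.569 − 1/0.612) = 1.26×10^6 W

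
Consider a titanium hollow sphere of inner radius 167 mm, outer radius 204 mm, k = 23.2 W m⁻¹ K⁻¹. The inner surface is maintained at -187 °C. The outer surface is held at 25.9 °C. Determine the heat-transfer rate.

Q = 57.2 kW

Q = 4πk·ΔT/(1/r₁ − 1/r₂) = 4π × 23.2 × 212.9 / (1/0.167 − 1/0.204) = 57200 W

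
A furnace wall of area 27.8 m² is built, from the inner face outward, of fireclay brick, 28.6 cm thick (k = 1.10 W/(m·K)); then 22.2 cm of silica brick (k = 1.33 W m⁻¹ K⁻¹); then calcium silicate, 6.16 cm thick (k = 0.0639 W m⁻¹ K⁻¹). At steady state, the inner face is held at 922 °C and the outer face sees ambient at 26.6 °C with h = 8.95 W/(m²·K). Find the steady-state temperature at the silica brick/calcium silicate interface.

T = 668 °C

Treat each layer as a resistance in series:
  R_fireclay brick = L/(kA) = 0.286/(1.10·27.8) = 0.009353 K/W
  R_silica brick = L/(kA) = 0.222/(1.33·27.8) = 0.006004 K/W
  R_calcium silicate = L/(kA) = 0.0616/(0.0639·27.8) = 0.03468 K/W
  R_conv,out = 1/(hA) = 1/(8.95·27.8) = 0.004019 K/W
ΣR = 0.009353 + 0.006004 + 0.03468 + 0.004019 = 0.05406 K/W
Q = ΔT/ΣR = (922 °C − 26.6 °C)/0.05406 = 16560 W
From the inner boundary to the silica brick/calcium silicate interface, ΣR_partial = 0.01536 K/W.
T_interface = T_in − Q·ΣR_partial = 922 °C − (16560)(0.01536) = 668 °C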